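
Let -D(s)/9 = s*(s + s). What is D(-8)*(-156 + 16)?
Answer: 161280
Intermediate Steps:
D(s) = -18*s² (D(s) = -9*s*(s + s) = -9*s*2*s = -18*s²)
D(-8)*(-156 + 16) = (-18*(-8)²)*(-156 + 16) = -18*64*(-140) = -1152*(-140) = 161280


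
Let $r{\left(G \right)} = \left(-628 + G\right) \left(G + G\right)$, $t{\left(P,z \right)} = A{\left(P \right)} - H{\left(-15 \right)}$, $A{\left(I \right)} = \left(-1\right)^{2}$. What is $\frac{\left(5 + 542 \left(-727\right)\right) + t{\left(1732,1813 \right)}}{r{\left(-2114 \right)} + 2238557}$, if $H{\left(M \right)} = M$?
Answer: $- \frac{394013}{13831733} \approx -0.028486$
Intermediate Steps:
$A{\left(I \right)} = 1$
$t{\left(P,z \right)} = 16$ ($t{\left(P,z \right)} = 1 - -15 = 1 + 15 = 16$)
$r{\left(G \right)} = 2 G \left(-628 + G\right)$ ($r{\left(G \right)} = \left(-628 + G\right) 2 G = 2 G \left(-628 + G\right)$)
$\frac{\left(5 + 542 \left(-727\right)\right) + t{\left(1732,1813 \right)}}{r{\left(-2114 \right)} + 2238557} = \frac{\left(5 + 542 \left(-727\right)\right) + 16}{2 \left(-2114\right) \left(-628 - 2114\right) + 2238557} = \frac{\left(5 - 394034\right) + 16}{2 \left(-2114\right) \left(-2742\right) + 2238557} = \frac{-394029 + 16}{11593176 + 2238557} = - \frac{394013}{13831733}$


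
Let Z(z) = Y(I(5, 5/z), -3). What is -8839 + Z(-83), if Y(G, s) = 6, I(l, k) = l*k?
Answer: -8833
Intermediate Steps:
I(l, k) = k*l
Z(z) = 6
-8839 + Z(-83) = -8839 + 6 = -8833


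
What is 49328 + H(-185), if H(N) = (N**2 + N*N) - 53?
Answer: 117725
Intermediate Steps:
H(N) = -53 + 2*N**2 (H(N) = (N**2 + N**2) - 53 = 2*N**2 - 53 = -53 + 2*N**2)
49328 + H(-185) = 49328 + (-53 + 2*(-185)**2) = 49328 + (-53 + 2*34225) = 49328 + (-53 + 68450) = 49328 + 68397 = 117725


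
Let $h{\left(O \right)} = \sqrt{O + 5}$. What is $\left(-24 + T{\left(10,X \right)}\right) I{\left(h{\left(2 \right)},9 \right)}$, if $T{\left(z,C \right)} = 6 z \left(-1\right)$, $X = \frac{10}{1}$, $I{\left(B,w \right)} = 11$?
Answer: $-924$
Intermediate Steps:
$h{\left(O \right)} = \sqrt{5 + O}$
$X = 10$ ($X = 10 \cdot 1 = 10$)
$T{\left(z,C \right)} = - 6 z$
$\left(-24 + T{\left(10,X \right)}\right) I{\left(h{\left(2 \right)},9 \right)} = \left(-24 - 60\right) 11 = \left(-84\right) 11 = -924$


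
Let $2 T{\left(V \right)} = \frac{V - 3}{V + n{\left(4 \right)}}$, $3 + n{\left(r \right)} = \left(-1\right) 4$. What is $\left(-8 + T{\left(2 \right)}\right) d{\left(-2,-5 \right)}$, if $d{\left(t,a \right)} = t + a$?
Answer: $\frac{553}{10} \approx 55.3$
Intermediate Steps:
$n{\left(r \right)} = -7$ ($n{\left(r \right)} = -3 - 4 = -7$)
$T{\left(V \right)} = \frac{-3 + V}{2 \left(-7 + V\right)}$ ($T{\left(V \right)} = \frac{\left(V - 3\right) \frac{1}{V - 7}}{2} = \frac{\left(-3 + V\right) \frac{1}{-7 + V}}{2} = \frac{\frac{1}{-7 + V} \left(-3 + V\right)}{2} = \frac{-3 + V}{2 \left(-7 + V\right)}$)
$d{\left(t,a \right)} = a + t$
$\left(-8 + T{\left(2 \right)}\right) d{\left(-2,-5 \right)} = \left(-8 + \frac{-3 + 2}{2 \left(-7 + 2\right)}\right) \left(-5 - 2\right) = \left(-8 + \frac{1}{2} \frac{1}{-5} \left(-1\right)\right) \left(-7\right) = \left(-8 + \frac{1}{2} \left(- \frac{1}{5}\right) \left(-1\right)\right) \left(-7\right) = \left(-8 + \frac{1}{10}\right) \left(-7\right) = \left(- \frac{79}{10}\right) \left(-7\right) = \frac{553}{10}$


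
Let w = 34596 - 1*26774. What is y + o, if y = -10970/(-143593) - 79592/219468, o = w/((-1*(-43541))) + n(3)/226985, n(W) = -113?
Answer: -8340339556840070393/77864597191281703935 ≈ -0.10711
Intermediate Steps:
w = 7822 (w = 34596 - 26774 = 7822)
o = 1770556537/9883153885 (o = 7822/((-1*(-43541))) - 113/226985 = 7822/43541 - 113*1/226985 = 7822*(1/43541) - 113/226985 = 7822/43541 - 113/226985 = 1770556537/9883153885 ≈ 0.17915)
y = -2255322524/7878517131 (y = -10970*(-1/143593) - 79592*1/219468 = 10970/143593 - 19898/54867 = -2255322524/7878517131 ≈ -0.28626)
y + o = -2255322524/7878517131 + 1770556537/9883153885 = -8340339556840070393/77864597191281703935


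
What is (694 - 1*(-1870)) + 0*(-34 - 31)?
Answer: 2564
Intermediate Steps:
(694 - 1*(-1870)) + 0*(-34 - 31) = (694 + 1870) + 0*(-65) = 2564 + 0 = 2564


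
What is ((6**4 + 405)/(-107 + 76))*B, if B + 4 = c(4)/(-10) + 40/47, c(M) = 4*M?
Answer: 61236/235 ≈ 260.58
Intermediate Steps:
B = -1116/235 (B = -4 + ((4*4)/(-10) + 40/47) = -4 + (16*(-1/10) + 40*(1/47)) = -4 + (-8/5 + 40/47) = -4 - 176/235 = -1116/235 ≈ -4.7489)
((6**4 + 405)/(-107 + 76))*B = ((6**4 + 405)/(-107 + 76))*(-1116/235) = ((1296 + 405)/(-31))*(-1116/235) = (1701*(-1/31))*(-1116/235) = -1701/31*(-1116/235) = 61236/235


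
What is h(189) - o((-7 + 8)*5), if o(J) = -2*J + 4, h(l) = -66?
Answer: -60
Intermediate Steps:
o(J) = 4 - 2*J
h(189) - o((-7 + 8)*5) = -66 - (4 - 2*(-7 + 8)*5) = -66 - (4 - 2*5) = -66 - (4 - 10) = -66 - 1*(-6) = -66 + 6 = -60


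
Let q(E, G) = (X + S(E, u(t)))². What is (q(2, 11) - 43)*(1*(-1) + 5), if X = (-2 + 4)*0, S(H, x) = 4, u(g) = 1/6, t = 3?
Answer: -108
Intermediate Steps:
u(g) = ⅙
X = 0 (X = 2*0 = 0)
q(E, G) = 16 (q(E, G) = (0 + 4)² = 4² = 16)
(q(2, 11) - 43)*(1*(-1) + 5) = (16 - 43)*(1*(-1) + 5) = -27*(-1 + 5) = -27*4 = -108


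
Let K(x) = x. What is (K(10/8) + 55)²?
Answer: 50625/16 ≈ 3164.1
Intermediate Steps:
(K(10/8) + 55)² = (10/8 + 55)² = (10*(⅛) + 55)² = (5/4 + 55)² = (225/4)² = 50625/16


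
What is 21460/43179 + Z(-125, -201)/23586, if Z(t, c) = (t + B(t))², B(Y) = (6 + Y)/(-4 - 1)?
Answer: 106798502/114686925 ≈ 0.93122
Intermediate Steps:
B(Y) = -6/5 - Y/5 (B(Y) = (6 + Y)/(-5) = (6 + Y)*(-⅕) = -6/5 - Y/5)
Z(t, c) = (-6/5 + 4*t/5)² (Z(t, c) = (t + (-6/5 - t/5))² = (-6/5 + 4*t/5)²)
21460/43179 + Z(-125, -201)/23586 = 21460/43179 + (4*(-3 + 2*(-125))²/25)/23586 = 21460*(1/43179) + (4*(-3 - 250)²/25)*(1/23586) = 580/1167 + ((4/25)*(-253)²)*(1/23586) = 580/1167 + ((4/25)*64009)*(1/23586) = 580/1167 + (256036/25)*(1/23586) = 580/1167 + 128018/294825 = 106798502/114686925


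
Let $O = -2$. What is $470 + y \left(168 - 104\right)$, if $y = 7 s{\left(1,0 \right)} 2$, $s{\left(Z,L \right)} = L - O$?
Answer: $2262$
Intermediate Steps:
$s{\left(Z,L \right)} = 2 + L$ ($s{\left(Z,L \right)} = L - -2 = L + 2 = 2 + L$)
$y = 28$ ($y = 7 \left(2 + 0\right) 2 = 7 \cdot 2 \cdot 2 = 14 \cdot 2 = 28$)
$470 + y \left(168 - 104\right) = 470 + 28 \left(168 - 104\right) = 470 + 28 \cdot 64 = 470 + 1792 = 2262$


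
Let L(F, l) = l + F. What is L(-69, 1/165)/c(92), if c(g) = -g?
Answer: 2846/3795 ≈ 0.74993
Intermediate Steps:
L(F, l) = F + l
L(-69, 1/165)/c(92) = (-69 + 1/165)/((-1*92)) = (-69 + 1/165)/(-92) = -11384/165*(-1/92) = 2846/3795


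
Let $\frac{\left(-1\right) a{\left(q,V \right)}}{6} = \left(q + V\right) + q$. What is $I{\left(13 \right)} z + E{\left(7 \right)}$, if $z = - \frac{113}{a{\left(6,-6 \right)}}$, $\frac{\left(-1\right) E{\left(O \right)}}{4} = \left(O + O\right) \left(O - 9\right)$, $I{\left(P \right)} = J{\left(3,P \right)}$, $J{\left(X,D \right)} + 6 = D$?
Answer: $\frac{4823}{36} \approx 133.97$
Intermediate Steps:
$J{\left(X,D \right)} = -6 + D$
$I{\left(P \right)} = -6 + P$
$a{\left(q,V \right)} = - 12 q - 6 V$ ($a{\left(q,V \right)} = - 6 \left(\left(q + V\right) + q\right) = - 6 \left(\left(V + q\right) + q\right) = - 6 \left(V + 2 q\right) = - 12 q - 6 V$)
$E{\left(O \right)} = - 8 O \left(-9 + O\right)$ ($E{\left(O \right)} = - 4 \left(O + O\right) \left(O - 9\right) = - 4 \cdot 2 O \left(O - 9\right) = - 4 \cdot 2 O \left(-9 + O\right) = - 8 O \left(-9 + O\right)$)
$z = \frac{113}{36}$ ($z = - \frac{113}{\left(-12\right) 6 - -36} = - \frac{113}{-72 + 36} = - \frac{113}{-36} = \left(-113\right) \left(- \frac{1}{36}\right) = \frac{113}{36} \approx 3.1389$)
$I{\left(13 \right)} z + E{\left(7 \right)} = \left(-6 + 13\right) \frac{113}{36} + 8 \cdot 7 \left(9 - 7\right) = 7 \cdot \frac{113}{36} + 8 \cdot 7 \left(9 - 7\right) = \frac{791}{36} + 8 \cdot 7 \cdot 2 = \frac{791}{36} + 112 = \frac{4823}{36}$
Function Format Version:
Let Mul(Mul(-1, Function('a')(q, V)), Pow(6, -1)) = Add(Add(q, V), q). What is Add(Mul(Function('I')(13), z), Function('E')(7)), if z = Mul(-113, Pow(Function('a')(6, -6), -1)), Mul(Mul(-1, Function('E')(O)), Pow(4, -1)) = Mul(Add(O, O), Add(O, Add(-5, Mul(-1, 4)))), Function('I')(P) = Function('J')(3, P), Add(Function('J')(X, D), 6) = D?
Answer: Rational(4823, 36) ≈ 133.97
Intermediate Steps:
Function('J')(X, D) = Add(-6, D)
Function('I')(P) = Add(-6, P)
Function('a')(q, V) = Add(Mul(-12, q), Mul(-6, V)) (Function('a')(q, V) = Mul(-6, Add(Add(q, V), q)) = Mul(-6, Add(Add(V, q), q)) = Mul(-6, Add(V, Mul(2, q))) = Add(Mul(-12, q), Mul(-6, V)))
Function('E')(O) = Mul(-8, O, Add(-9, O)) (Function('E')(O) = Mul(-4, Mul(Add(O, O), Add(O, Add(-5, Mul(-1, 4))))) = Mul(-4, Mul(Mul(2, O), Add(O, Add(-5, -4)))) = Mul(-4, Mul(Mul(2, O), Add(O, -9))) = Mul(-4, Mul(Mul(2, O), Add(-9, O))) = Mul(-4, Mul(2, O, Add(-9, O))) = Mul(-8, O, Add(-9, O)))
z = Rational(113, 36) (z = Mul(-113, Pow(Add(Mul(-12, 6), Mul(-6, -6)), -1)) = Mul(-113, Pow(Add(-72, 36), -1)) = Mul(-113, Pow(-36, -1)) = Mul(-113, Rational(-1, 36)) = Rational(113, 36) ≈ 3.1389)
Add(Mul(Function('I')(13), z), Function('E')(7)) = Add(Mul(Add(-6, 13), Rational(113, 36)), Mul(8, 7, Add(9, Mul(-1, 7)))) = Add(Mul(7, Rational(113, 36)), Mul(8, 7, Add(9, -7))) = Add(Rational(791, 36), Mul(8, 7, 2)) = Add(Rational(791, 36), 112) = Rational(4823, 36)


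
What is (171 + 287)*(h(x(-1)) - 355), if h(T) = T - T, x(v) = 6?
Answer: -162590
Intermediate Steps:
h(T) = 0
(171 + 287)*(h(x(-1)) - 355) = (171 + 287)*(0 - 355) = 458*(-355) = -162590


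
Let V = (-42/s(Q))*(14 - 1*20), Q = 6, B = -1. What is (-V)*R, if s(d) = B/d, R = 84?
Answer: 127008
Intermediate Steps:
s(d) = -1/d
V = -1512 (V = (-42/((-1/6)))*(14 - 1*20) = (-42/((-1*⅙)))*(14 - 20) = -42/(-⅙)*(-6) = -42*(-6)*(-6) = 252*(-6) = -1512)
(-V)*R = -1*(-1512)*84 = 1512*84 = 127008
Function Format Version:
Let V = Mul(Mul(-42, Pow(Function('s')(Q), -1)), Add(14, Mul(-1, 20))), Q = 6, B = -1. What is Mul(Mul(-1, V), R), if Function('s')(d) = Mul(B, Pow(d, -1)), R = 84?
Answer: 127008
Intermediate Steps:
Function('s')(d) = Mul(-1, Pow(d, -1))
V = -1512 (V = Mul(Mul(-42, Pow(Mul(-1, Pow(6, -1)), -1)), Add(14, Mul(-1, 20))) = Mul(Mul(-42, Pow(Mul(-1, Rational(1, 6)), -1)), Add(14, -20)) = Mul(Mul(-42, Pow(Rational(-1, 6), -1)), -6) = Mul(Mul(-42, -6), -6) = Mul(252, -6) = -1512)
Mul(Mul(-1, V), R) = Mul(Mul(-1, -1512), 84) = Mul(1512, 84) = 127008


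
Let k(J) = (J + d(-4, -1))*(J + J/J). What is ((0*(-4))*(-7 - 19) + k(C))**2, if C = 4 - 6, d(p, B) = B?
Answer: 9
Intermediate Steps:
C = -2
k(J) = (1 + J)*(-1 + J) (k(J) = (J - 1)*(J + J/J) = (-1 + J)*(J + 1) = (-1 + J)*(1 + J) = (1 + J)*(-1 + J))
((0*(-4))*(-7 - 19) + k(C))**2 = ((0*(-4))*(-7 - 19) + (-1 + (-2)**2))**2 = (0*(-26) + (-1 + 4))**2 = (0 + 3)**2 = 3**2 = 9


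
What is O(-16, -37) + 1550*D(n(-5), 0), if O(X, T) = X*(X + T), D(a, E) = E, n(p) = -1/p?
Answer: 848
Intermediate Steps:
O(X, T) = X*(T + X)
O(-16, -37) + 1550*D(n(-5), 0) = -16*(-37 - 16) + 1550*0 = -16*(-53) + 0 = 848 + 0 = 848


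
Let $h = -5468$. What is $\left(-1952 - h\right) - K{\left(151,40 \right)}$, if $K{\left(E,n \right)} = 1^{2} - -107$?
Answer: $3408$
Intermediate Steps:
$K{\left(E,n \right)} = 108$ ($K{\left(E,n \right)} = 1 + 107 = 108$)
$\left(-1952 - h\right) - K{\left(151,40 \right)} = \left(-1952 - -5468\right) - 108 = \left(-1952 + 5468\right) - 108 = 3516 - 108 = 3408$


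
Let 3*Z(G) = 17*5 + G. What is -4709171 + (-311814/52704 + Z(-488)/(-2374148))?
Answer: -8183967124820575/1737876336 ≈ -4.7092e+6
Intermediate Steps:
Z(G) = 85/3 + G/3 (Z(G) = (17*5 + G)/3 = (85 + G)/3 = 85/3 + G/3)
-4709171 + (-311814/52704 + Z(-488)/(-2374148)) = -4709171 + (-311814/52704 + (85/3 + (⅓)*(-488))/(-2374148)) = -4709171 + (-311814*1/52704 + (85/3 - 488/3)*(-1/2374148)) = -4709171 + (-17323/2928 - 403/3*(-1/2374148)) = -4709171 + (-17323/2928 + 403/7122444) = -4709171 - 10281743119/1737876336 = -8183967124820575/1737876336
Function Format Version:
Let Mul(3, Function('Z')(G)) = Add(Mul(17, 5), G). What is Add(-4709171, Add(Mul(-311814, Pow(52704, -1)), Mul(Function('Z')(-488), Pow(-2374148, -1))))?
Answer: Rational(-8183967124820575, 1737876336) ≈ -4.7092e+6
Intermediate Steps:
Function('Z')(G) = Add(Rational(85, 3), Mul(Rational(1, 3), G)) (Function('Z')(G) = Mul(Rational(1, 3), Add(Mul(17, 5), G)) = Mul(Rational(1, 3), Add(85, G)) = Add(Rational(85, 3), Mul(Rational(1, 3), G)))
Add(-4709171, Add(Mul(-311814, Pow(52704, -1)), Mul(Function('Z')(-488), Pow(-2374148, -1)))) = Add(-4709171, Add(Mul(-311814, Pow(52704, -1)), Mul(Add(Rational(85, 3), Mul(Rational(1, 3), -488)), Pow(-2374148, -1)))) = Add(-4709171, Add(Mul(-311814, Rational(1, 52704)), Mul(Add(Rational(85, 3), Rational(-488, 3)), Rational(-1, 2374148)))) = Add(-4709171, Add(Rational(-17323, 2928), Mul(Rational(-403, 3), Rational(-1, 2374148)))) = Add(-4709171, Add(Rational(-17323, 2928), Rational(403, 7122444))) = Add(-4709171, Rational(-10281743119, 1737876336)) = Rational(-8183967124820575, 1737876336)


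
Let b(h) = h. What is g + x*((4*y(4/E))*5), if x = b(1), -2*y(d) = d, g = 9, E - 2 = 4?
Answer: 7/3 ≈ 2.3333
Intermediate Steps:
E = 6 (E = 2 + 4 = 6)
y(d) = -d/2
x = 1
g + x*((4*y(4/E))*5) = 9 + 1*((4*(-2/6))*5) = 9 + 1*((4*(-½*⅔))*5) = 9 + 1*((4*(-⅓))*5) = 9 + 1*(-4/3*5) = 9 + 1*(-20/3) = 9 - 20/3 = 7/3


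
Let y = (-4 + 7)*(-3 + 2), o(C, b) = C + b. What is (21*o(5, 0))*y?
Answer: -315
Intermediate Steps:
y = -3 (y = 3*(-1) = -3)
(21*o(5, 0))*y = (21*(5 + 0))*(-3) = (21*5)*(-3) = 105*(-3) = -315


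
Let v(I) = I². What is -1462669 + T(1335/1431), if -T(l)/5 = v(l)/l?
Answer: -697695338/477 ≈ -1.4627e+6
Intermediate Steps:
T(l) = -5*l (T(l) = -5*l²/l = -5*l)
-1462669 + T(1335/1431) = -1462669 - 6675/1431 = -1462669 - 5*445/477 = -1462669 - 2225/477 = -697695338/477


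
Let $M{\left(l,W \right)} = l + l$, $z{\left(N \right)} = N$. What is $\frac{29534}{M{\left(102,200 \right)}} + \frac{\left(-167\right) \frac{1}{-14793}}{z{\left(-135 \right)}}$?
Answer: $\frac{9830164717}{67899870} \approx 144.77$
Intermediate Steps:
$M{\left(l,W \right)} = 2 l$
$\frac{29534}{M{\left(102,200 \right)}} + \frac{\left(-167\right) \frac{1}{-14793}}{z{\left(-135 \right)}} = \frac{29534}{2 \cdot 102} + \frac{\left(-167\right) \frac{1}{-14793}}{-135} = \frac{29534}{204} + \left(-167\right) \left(- \frac{1}{14793}\right) \left(- \frac{1}{135}\right) = 29534 \cdot \frac{1}{204} + \frac{167}{14793} \left(- \frac{1}{135}\right) = \frac{14767}{102} - \frac{167}{1997055} = \frac{9830164717}{67899870}$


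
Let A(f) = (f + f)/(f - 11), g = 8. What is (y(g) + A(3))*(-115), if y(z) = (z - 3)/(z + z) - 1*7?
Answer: 13685/16 ≈ 855.31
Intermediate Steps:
y(z) = -7 + (-3 + z)/(2*z) (y(z) = (-3 + z)/((2*z)) - 7 = (-3 + z)*(1/(2*z)) - 7 = (-3 + z)/(2*z) - 7 = -7 + (-3 + z)/(2*z))
A(f) = 2*f/(-11 + f) (A(f) = (2*f)/(-11 + f) = 2*f/(-11 + f))
(y(g) + A(3))*(-115) = ((½)*(-3 - 13*8)/8 + 2*3/(-11 + 3))*(-115) = ((½)*(⅛)*(-3 - 104) + 2*3/(-8))*(-115) = ((½)*(⅛)*(-107) + 2*3*(-⅛))*(-115) = (-107/16 - ¾)*(-115) = -119/16*(-115) = 13685/16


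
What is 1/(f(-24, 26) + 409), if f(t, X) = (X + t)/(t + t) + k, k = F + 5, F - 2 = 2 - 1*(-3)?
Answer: 24/10103 ≈ 0.0023755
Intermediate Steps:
F = 7 (F = 2 + (2 - 1*(-3)) = 2 + (2 + 3) = 2 + 5 = 7)
k = 12 (k = 7 + 5 = 12)
f(t, X) = 12 + (X + t)/(2*t) (f(t, X) = (X + t)/(t + t) + 12 = (X + t)/((2*t)) + 12 = (X + t)*(1/(2*t)) + 12 = (X + t)/(2*t) + 12 = 12 + (X + t)/(2*t))
1/(f(-24, 26) + 409) = 1/((½)*(26 + 25*(-24))/(-24) + 409) = 1/((½)*(-1/24)*(26 - 600) + 409) = 1/((½)*(-1/24)*(-574) + 409) = 1/(287/24 + 409) = 1/(10103/24) = 24/10103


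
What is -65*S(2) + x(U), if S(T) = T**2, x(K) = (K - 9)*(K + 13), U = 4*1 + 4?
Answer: -281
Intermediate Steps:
U = 8 (U = 4 + 4 = 8)
x(K) = (-9 + K)*(13 + K)
-65*S(2) + x(U) = -65*2**2 + (-117 + 8**2 + 4*8) = -65*4 + (-117 + 64 + 32) = -260 - 21 = -281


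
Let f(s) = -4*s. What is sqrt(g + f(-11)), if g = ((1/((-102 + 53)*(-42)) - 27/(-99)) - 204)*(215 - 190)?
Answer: I*sqrt(52808033586)/3234 ≈ 71.057*I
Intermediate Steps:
g = -115299175/22638 (g = ((-1/42/(-49) - 27*(-1/99)) - 204)*25 = ((-1/49*(-1/42) + 3/11) - 204)*25 = ((1/2058 + 3/11) - 204)*25 = (6185/22638 - 204)*25 = -4611967/22638*25 = -115299175/22638 ≈ -5093.2)
sqrt(g + f(-11)) = sqrt(-115299175/22638 - 4*(-11)) = sqrt(-115299175/22638 + 44) = sqrt(-114303103/22638) = I*sqrt(52808033586)/3234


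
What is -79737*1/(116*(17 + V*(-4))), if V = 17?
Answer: 26579/1972 ≈ 13.478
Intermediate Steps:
-79737*1/(116*(17 + V*(-4))) = -79737*1/(116*(17 + 17*(-4))) = -79737*1/(116*(17 - 68)) = -79737/((-51*116)) = -79737/(-5916) = -79737*(-1/5916) = 26579/1972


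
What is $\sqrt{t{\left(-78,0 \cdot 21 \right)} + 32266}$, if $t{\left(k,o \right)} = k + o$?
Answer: $2 \sqrt{8047} \approx 179.41$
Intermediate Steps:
$\sqrt{t{\left(-78,0 \cdot 21 \right)} + 32266} = \sqrt{\left(-78 + 0 \cdot 21\right) + 32266} = \sqrt{\left(-78 + 0\right) + 32266} = \sqrt{-78 + 32266} = \sqrt{32188} = 2 \sqrt{8047}$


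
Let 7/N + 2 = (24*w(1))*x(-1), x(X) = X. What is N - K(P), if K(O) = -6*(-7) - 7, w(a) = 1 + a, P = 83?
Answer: -1757/50 ≈ -35.140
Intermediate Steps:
K(O) = 35 (K(O) = 42 - 7 = 35)
N = -7/50 (N = 7/(-2 + (24*(1 + 1))*(-1)) = 7/(-2 + (24*2)*(-1)) = 7/(-2 + 48*(-1)) = 7/(-2 - 48) = 7/(-50) = 7*(-1/50) = -7/50 ≈ -0.14000)
N - K(P) = -7/50 - 1*35 = -7/50 - 35 = -1757/50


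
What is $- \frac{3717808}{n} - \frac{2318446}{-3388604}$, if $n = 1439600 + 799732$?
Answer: $- \frac{925801092745}{948526171566} \approx -0.97604$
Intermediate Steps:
$n = 2239332$
$- \frac{3717808}{n} - \frac{2318446}{-3388604} = - \frac{3717808}{2239332} - \frac{2318446}{-3388604} = \left(-3717808\right) \frac{1}{2239332} - - \frac{1159223}{1694302} = - \frac{929452}{559833} + \frac{1159223}{1694302} = - \frac{925801092745}{948526171566}$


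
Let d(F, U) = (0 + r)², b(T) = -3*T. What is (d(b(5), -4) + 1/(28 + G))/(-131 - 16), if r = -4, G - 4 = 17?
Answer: -785/7203 ≈ -0.10898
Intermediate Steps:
G = 21 (G = 4 + 17 = 21)
d(F, U) = 16 (d(F, U) = (0 - 4)² = (-4)² = 16)
(d(b(5), -4) + 1/(28 + G))/(-131 - 16) = (16 + 1/(28 + 21))/(-131 - 16) = (16 + 1/49)/(-147) = -(16 + 1/49)/147 = -1/147*785/49 = -785/7203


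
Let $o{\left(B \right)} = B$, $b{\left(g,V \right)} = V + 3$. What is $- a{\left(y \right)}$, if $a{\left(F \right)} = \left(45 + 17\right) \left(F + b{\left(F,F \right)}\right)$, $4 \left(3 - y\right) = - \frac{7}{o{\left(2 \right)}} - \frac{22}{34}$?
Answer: $- \frac{23343}{34} \approx -686.56$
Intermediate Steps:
$b{\left(g,V \right)} = 3 + V$
$y = \frac{549}{136}$ ($y = 3 - \frac{- \frac{7}{2} - \frac{22}{34}}{4} = 3 - \frac{\left(-7\right) \frac{1}{2} - \frac{11}{17}}{4} = 3 - \frac{- \frac{7}{2} - \frac{11}{17}}{4} = 3 - - \frac{141}{136} = 3 + \frac{141}{136} = \frac{549}{136} \approx 4.0368$)
$a{\left(F \right)} = 186 + 124 F$ ($a{\left(F \right)} = \left(45 + 17\right) \left(F + \left(3 + F\right)\right) = 62 \left(3 + 2 F\right) = 186 + 124 F$)
$- a{\left(y \right)} = - (186 + 124 \cdot \frac{549}{136}) = - (186 + \frac{17019}{34}) = \left(-1\right) \frac{23343}{34} = - \frac{23343}{34}$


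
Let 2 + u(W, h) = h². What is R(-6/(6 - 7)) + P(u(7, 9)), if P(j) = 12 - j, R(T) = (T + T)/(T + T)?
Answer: -66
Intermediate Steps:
u(W, h) = -2 + h²
R(T) = 1 (R(T) = (2*T)/((2*T)) = (2*T)*(1/(2*T)) = 1)
R(-6/(6 - 7)) + P(u(7, 9)) = 1 + (12 - (-2 + 9²)) = 1 + (12 - (-2 + 81)) = 1 + (12 - 1*79) = 1 + (12 - 79) = 1 - 67 = -66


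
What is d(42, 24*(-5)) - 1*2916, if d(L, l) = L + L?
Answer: -2832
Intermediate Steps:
d(L, l) = 2*L
d(42, 24*(-5)) - 1*2916 = 2*42 - 1*2916 = 84 - 2916 = -2832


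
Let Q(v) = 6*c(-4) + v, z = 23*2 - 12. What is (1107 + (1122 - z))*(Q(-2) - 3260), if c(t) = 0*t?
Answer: -7160090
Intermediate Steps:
c(t) = 0
z = 34 (z = 46 - 12 = 34)
Q(v) = v (Q(v) = 6*0 + v = 0 + v = v)
(1107 + (1122 - z))*(Q(-2) - 3260) = (1107 + (1122 - 1*34))*(-2 - 3260) = (1107 + (1122 - 34))*(-3262) = (1107 + 1088)*(-3262) = 2195*(-3262) = -7160090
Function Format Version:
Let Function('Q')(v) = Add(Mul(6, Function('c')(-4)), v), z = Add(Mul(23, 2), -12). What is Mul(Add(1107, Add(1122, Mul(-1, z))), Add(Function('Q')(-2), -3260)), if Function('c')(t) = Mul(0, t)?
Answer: -7160090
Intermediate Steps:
Function('c')(t) = 0
z = 34 (z = Add(46, -12) = 34)
Function('Q')(v) = v (Function('Q')(v) = Add(Mul(6, 0), v) = Add(0, v) = v)
Mul(Add(1107, Add(1122, Mul(-1, z))), Add(Function('Q')(-2), -3260)) = Mul(Add(1107, Add(1122, Mul(-1, 34))), Add(-2, -3260)) = Mul(Add(1107, Add(1122, -34)), -3262) = Mul(Add(1107, 1088), -3262) = Mul(2195, -3262) = -7160090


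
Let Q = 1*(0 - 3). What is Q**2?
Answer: 9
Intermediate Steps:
Q = -3 (Q = 1*(-3) = -3)
Q**2 = (-3)**2 = 9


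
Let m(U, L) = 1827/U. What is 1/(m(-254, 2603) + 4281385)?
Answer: 254/1087469963 ≈ 2.3357e-7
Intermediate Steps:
1/(m(-254, 2603) + 4281385) = 1/(1827/(-254) + 4281385) = 1/(1827*(-1/254) + 4281385) = 1/(-1827/254 + 4281385) = 1/(1087469963/254) = 254/1087469963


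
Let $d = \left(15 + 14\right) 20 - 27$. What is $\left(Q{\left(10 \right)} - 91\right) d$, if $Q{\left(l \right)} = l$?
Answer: $-44793$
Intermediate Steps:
$d = 553$ ($d = 29 \cdot 20 - 27 = 580 - 27 = 553$)
$\left(Q{\left(10 \right)} - 91\right) d = \left(10 - 91\right) 553 = \left(-81\right) 553 = -44793$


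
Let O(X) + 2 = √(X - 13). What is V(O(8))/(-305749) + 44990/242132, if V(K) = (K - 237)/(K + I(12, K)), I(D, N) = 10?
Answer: 43163701087/232190071086 - 247*I*√5/21096681 ≈ 0.1859 - 2.618e-5*I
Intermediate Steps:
O(X) = -2 + √(-13 + X) (O(X) = -2 + √(X - 13) = -2 + √(-13 + X))
V(K) = (-237 + K)/(10 + K) (V(K) = (K - 237)/(K + 10) = (-237 + K)/(10 + K))
V(O(8))/(-305749) + 44990/242132 = ((-237 + (-2 + √(-13 + 8)))/(10 + (-2 + √(-13 + 8))))/(-305749) + 44990/242132 = ((-237 + (-2 + √(-5)))/(10 + (-2 + √(-5))))*(-1/305749) + 44990*(1/242132) = ((-237 + (-2 + I*√5))/(10 + (-2 + I*√5)))*(-1/305749) + 2045/11006 = ((-239 + I*√5)/(8 + I*√5))*(-1/305749) + 2045/11006 = -(-239 + I*√5)/(305749*(8 + I*√5)) + 2045/11006 = 2045/11006 - (-239 + I*√5)/(305749*(8 + I*√5))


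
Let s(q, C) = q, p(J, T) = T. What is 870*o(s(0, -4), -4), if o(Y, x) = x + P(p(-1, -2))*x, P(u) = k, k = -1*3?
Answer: 6960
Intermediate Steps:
k = -3
P(u) = -3
o(Y, x) = -2*x (o(Y, x) = x - 3*x = -2*x)
870*o(s(0, -4), -4) = 870*(-2*(-4)) = 870*8 = 6960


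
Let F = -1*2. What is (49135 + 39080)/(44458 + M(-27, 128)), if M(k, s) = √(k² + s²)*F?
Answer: 653643745/329407552 + 29405*√17113/329407552 ≈ 1.9960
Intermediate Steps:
F = -2
M(k, s) = -2*√(k² + s²) (M(k, s) = √(k² + s²)*(-2) = -2*√(k² + s²))
(49135 + 39080)/(44458 + M(-27, 128)) = (49135 + 39080)/(44458 - 2*√((-27)² + 128²)) = 88215/(44458 - 2*√(729 + 16384)) = 88215/(44458 - 2*√17113)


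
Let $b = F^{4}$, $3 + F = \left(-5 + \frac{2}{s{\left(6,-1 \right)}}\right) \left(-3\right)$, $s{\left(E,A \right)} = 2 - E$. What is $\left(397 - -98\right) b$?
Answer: $\frac{263063295}{16} \approx 1.6441 \cdot 10^{7}$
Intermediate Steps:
$F = \frac{27}{2}$ ($F = -3 + \left(-5 + \frac{2}{2 - 6}\right) \left(-3\right) = -3 + \left(-5 + \frac{2}{-4}\right) \left(-3\right) = -3 + \left(-5 + 2 \left(- \frac{1}{4}\right)\right) \left(-3\right) = -3 + \left(-5 - \frac{1}{2}\right) \left(-3\right) = -3 - - \frac{33}{2} = -3 + \frac{33}{2} = \frac{27}{2} \approx 13.5$)
$b = \frac{531441}{16}$ ($b = \left(\frac{27}{2}\right)^{4} = \frac{531441}{16} \approx 33215.0$)
$\left(397 - -98\right) b = \left(397 - -98\right) \frac{531441}{16} = \left(397 + 98\right) \frac{531441}{16} = 495 \cdot \frac{531441}{16} = \frac{263063295}{16}$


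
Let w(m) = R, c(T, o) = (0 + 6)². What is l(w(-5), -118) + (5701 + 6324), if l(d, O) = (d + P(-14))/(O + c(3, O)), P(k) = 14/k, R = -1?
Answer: 493026/41 ≈ 12025.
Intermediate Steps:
c(T, o) = 36 (c(T, o) = 6² = 36)
w(m) = -1
l(d, O) = (-1 + d)/(36 + O) (l(d, O) = (d + 14/(-14))/(O + 36) = (d + 14*(-1/14))/(36 + O) = (d - 1)/(36 + O) = (-1 + d)/(36 + O))
l(w(-5), -118) + (5701 + 6324) = (-1 - 1)/(36 - 118) + (5701 + 6324) = -2/(-82) + 12025 = -1/82*(-2) + 12025 = 1/41 + 12025 = 493026/41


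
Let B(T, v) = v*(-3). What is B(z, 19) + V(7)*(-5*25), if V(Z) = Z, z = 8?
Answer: -932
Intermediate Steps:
B(T, v) = -3*v
B(z, 19) + V(7)*(-5*25) = -3*19 + 7*(-5*25) = -57 + 7*(-125) = -57 - 875 = -932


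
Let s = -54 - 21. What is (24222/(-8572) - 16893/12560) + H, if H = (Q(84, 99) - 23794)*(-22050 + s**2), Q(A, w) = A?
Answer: 10482110605681221/26916080 ≈ 3.8944e+8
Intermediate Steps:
s = -75
H = 389436750 (H = (84 - 23794)*(-22050 + (-75)**2) = -23710*(-22050 + 5625) = -23710*(-16425) = 389436750)
(24222/(-8572) - 16893/12560) + H = (24222/(-8572) - 16893/12560) + 389436750 = (24222*(-1/8572) - 16893*1/12560) + 389436750 = (-12111/4286 - 16893/12560) + 389436750 = -112258779/26916080 + 389436750 = 10482110605681221/26916080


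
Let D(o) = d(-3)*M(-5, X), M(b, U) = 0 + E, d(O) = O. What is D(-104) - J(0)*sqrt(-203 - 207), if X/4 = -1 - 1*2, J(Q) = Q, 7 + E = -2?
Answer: 27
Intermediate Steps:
E = -9 (E = -7 - 2 = -9)
X = -12 (X = 4*(-1 - 1*2) = 4*(-1 - 2) = 4*(-3) = -12)
M(b, U) = -9 (M(b, U) = 0 - 9 = -9)
D(o) = 27 (D(o) = -3*(-9) = 27)
D(-104) - J(0)*sqrt(-203 - 207) = 27 - 0*sqrt(-203 - 207) = 27 - 0*sqrt(-410) = 27 - 0*I*sqrt(410) = 27 - 1*0 = 27 + 0 = 27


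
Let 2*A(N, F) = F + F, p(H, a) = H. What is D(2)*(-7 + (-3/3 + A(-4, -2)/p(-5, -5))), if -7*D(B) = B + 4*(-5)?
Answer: -684/35 ≈ -19.543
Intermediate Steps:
D(B) = 20/7 - B/7 (D(B) = -(B + 4*(-5))/7 = -(B - 20)/7 = -(-20 + B)/7 = 20/7 - B/7)
A(N, F) = F (A(N, F) = (F + F)/2 = (2*F)/2 = F)
D(2)*(-7 + (-3/3 + A(-4, -2)/p(-5, -5))) = (20/7 - ⅐*2)*(-7 + (-3/3 - 2/(-5))) = (20/7 - 2/7)*(-7 + (-3*⅓ - 2*(-⅕))) = 18*(-7 + (-1 + ⅖))/7 = 18*(-7 - ⅗)/7 = (18/7)*(-38/5) = -684/35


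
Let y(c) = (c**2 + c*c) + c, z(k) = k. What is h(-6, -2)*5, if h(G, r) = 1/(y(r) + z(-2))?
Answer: 5/4 ≈ 1.2500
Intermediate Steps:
y(c) = c + 2*c**2 (y(c) = (c**2 + c**2) + c = 2*c**2 + c = c + 2*c**2)
h(G, r) = 1/(-2 + r*(1 + 2*r)) (h(G, r) = 1/(r*(1 + 2*r) - 2) = 1/(-2 + r*(1 + 2*r)))
h(-6, -2)*5 = 5/(-2 - 2*(1 + 2*(-2))) = 5/(-2 - 2*(1 - 4)) = 5/(-2 - 2*(-3)) = 5/(-2 + 6) = 5/4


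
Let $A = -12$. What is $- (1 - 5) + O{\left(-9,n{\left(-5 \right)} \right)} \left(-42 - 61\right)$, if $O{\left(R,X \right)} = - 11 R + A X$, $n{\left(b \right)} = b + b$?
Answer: $-22553$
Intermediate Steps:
$n{\left(b \right)} = 2 b$
$O{\left(R,X \right)} = - 12 X - 11 R$ ($O{\left(R,X \right)} = - 11 R - 12 X = - 12 X - 11 R$)
$- (1 - 5) + O{\left(-9,n{\left(-5 \right)} \right)} \left(-42 - 61\right) = - (1 - 5) + \left(- 12 \cdot 2 \left(-5\right) - -99\right) \left(-42 - 61\right) = \left(-1\right) \left(-4\right) + \left(\left(-12\right) \left(-10\right) + 99\right) \left(-103\right) = 4 + \left(120 + 99\right) \left(-103\right) = 4 + 219 \left(-103\right) = 4 - 22557 = -22553$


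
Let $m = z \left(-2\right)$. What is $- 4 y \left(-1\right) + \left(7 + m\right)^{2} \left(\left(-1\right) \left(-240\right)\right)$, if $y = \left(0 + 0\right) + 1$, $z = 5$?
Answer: $2164$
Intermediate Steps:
$y = 1$ ($y = 0 + 1 = 1$)
$m = -10$ ($m = 5 \left(-2\right) = -10$)
$- 4 y \left(-1\right) + \left(7 + m\right)^{2} \left(\left(-1\right) \left(-240\right)\right) = \left(-4\right) 1 \left(-1\right) + \left(7 - 10\right)^{2} \left(\left(-1\right) \left(-240\right)\right) = \left(-4\right) \left(-1\right) + \left(-3\right)^{2} \cdot 240 = 4 + 9 \cdot 240 = 4 + 2160 = 2164$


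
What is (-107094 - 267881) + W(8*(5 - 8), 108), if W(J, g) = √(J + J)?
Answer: -374975 + 4*I*√3 ≈ -3.7498e+5 + 6.9282*I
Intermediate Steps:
W(J, g) = √2*√J (W(J, g) = √(2*J) = √2*√J)
(-107094 - 267881) + W(8*(5 - 8), 108) = (-107094 - 267881) + √2*√(8*(5 - 8)) = -374975 + √2*√(8*(-3)) = -374975 + √2*√(-24) = -374975 + √2*(2*I*√6) = -374975 + 4*I*√3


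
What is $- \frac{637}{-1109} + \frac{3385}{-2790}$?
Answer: $- \frac{395347}{618822} \approx -0.63887$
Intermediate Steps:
$- \frac{637}{-1109} + \frac{3385}{-2790} = \left(-637\right) \left(- \frac{1}{1109}\right) + 3385 \left(- \frac{1}{2790}\right) = \frac{637}{1109} - \frac{677}{558} = - \frac{395347}{618822}$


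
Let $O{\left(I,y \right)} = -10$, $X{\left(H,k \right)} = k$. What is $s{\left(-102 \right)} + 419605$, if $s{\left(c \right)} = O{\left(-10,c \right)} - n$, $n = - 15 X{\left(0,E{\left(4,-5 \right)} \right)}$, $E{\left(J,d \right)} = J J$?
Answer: $419835$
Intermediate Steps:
$E{\left(J,d \right)} = J^{2}$
$n = -240$ ($n = - 15 \cdot 4^{2} = \left(-15\right) 16 = -240$)
$s{\left(c \right)} = 230$ ($s{\left(c \right)} = -10 - -240 = -10 + 240 = 230$)
$s{\left(-102 \right)} + 419605 = 230 + 419605 = 419835$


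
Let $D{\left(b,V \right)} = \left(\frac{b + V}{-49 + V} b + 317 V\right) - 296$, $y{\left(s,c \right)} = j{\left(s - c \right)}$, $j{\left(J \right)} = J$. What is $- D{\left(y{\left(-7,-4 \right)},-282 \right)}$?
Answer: $\frac{29688245}{331} \approx 89693.0$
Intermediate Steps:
$y{\left(s,c \right)} = s - c$
$D{\left(b,V \right)} = -296 + 317 V + \frac{b \left(V + b\right)}{-49 + V}$ ($D{\left(b,V \right)} = \left(\frac{V + b}{-49 + V} b + 317 V\right) - 296 = \left(\frac{b \left(V + b\right)}{-49 + V} + 317 V\right) - 296 = \left(317 V + \frac{b \left(V + b\right)}{-49 + V}\right) - 296 = -296 + 317 V + \frac{b \left(V + b\right)}{-49 + V}$)
$- D{\left(y{\left(-7,-4 \right)},-282 \right)} = - \frac{14504 + \left(-7 - -4\right)^{2} - -4463778 + 317 \left(-282\right)^{2} - 282 \left(-7 - -4\right)}{-49 - 282} = - \frac{14504 + \left(-7 + 4\right)^{2} + 4463778 + 317 \cdot 79524 - 282 \left(-7 + 4\right)}{-331} = - \frac{\left(-1\right) \left(14504 + \left(-3\right)^{2} + 4463778 + 25209108 - -846\right)}{331} = - \frac{\left(-1\right) \left(14504 + 9 + 4463778 + 25209108 + 846\right)}{331} = - \frac{\left(-1\right) 29688245}{331} = \left(-1\right) \left(- \frac{29688245}{331}\right) = \frac{29688245}{331}$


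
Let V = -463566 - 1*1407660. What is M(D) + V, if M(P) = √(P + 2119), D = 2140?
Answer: -1871226 + √4259 ≈ -1.8712e+6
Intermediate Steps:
V = -1871226 (V = -463566 - 1407660 = -1871226)
M(P) = √(2119 + P)
M(D) + V = √(2119 + 2140) - 1871226 = √4259 - 1871226 = -1871226 + √4259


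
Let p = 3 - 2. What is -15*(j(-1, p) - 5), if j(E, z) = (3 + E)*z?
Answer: 45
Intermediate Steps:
p = 1
j(E, z) = z*(3 + E)
-15*(j(-1, p) - 5) = -15*(1*(3 - 1) - 5) = -15*(1*2 - 5) = -15*(2 - 5) = -15*(-3) = 45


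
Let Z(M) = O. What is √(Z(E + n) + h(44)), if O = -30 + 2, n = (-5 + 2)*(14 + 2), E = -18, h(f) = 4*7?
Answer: 0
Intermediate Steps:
h(f) = 28
n = -48 (n = -3*16 = -48)
O = -28
Z(M) = -28
√(Z(E + n) + h(44)) = √(-28 + 28) = √0 = 0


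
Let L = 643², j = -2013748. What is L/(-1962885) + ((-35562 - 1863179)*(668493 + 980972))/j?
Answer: 6147572092791288173/3952755742980 ≈ 1.5553e+6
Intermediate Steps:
L = 413449
L/(-1962885) + ((-35562 - 1863179)*(668493 + 980972))/j = 413449/(-1962885) + ((-35562 - 1863179)*(668493 + 980972))/(-2013748) = 413449*(-1/1962885) - 1898741*1649465*(-1/2013748) = -413449/1962885 - 3131906823565*(-1/2013748) = -413449/1962885 + 3131906823565/2013748 = 6147572092791288173/3952755742980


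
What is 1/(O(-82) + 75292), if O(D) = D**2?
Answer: 1/82016 ≈ 1.2193e-5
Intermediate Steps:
1/(O(-82) + 75292) = 1/((-82)**2 + 75292) = 1/(6724 + 75292) = 1/82016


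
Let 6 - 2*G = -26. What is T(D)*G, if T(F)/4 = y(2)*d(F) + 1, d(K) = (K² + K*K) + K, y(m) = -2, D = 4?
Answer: -4544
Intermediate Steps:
d(K) = K + 2*K² (d(K) = (K² + K²) + K = 2*K² + K = K + 2*K²)
G = 16 (G = 3 - ½*(-26) = 3 + 13 = 16)
T(F) = 4 - 8*F*(1 + 2*F) (T(F) = 4*(-2*F*(1 + 2*F) + 1) = 4*(1 - 2*F*(1 + 2*F)) = 4 - 8*F*(1 + 2*F))
T(D)*G = (4 - 16*4² - 8*4)*16 = (4 - 16*16 - 32)*16 = (4 - 256 - 32)*16 = -284*16 = -4544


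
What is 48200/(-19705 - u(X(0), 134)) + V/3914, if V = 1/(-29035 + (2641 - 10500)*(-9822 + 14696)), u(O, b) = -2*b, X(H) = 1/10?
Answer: -34602179717293/13953580231602 ≈ -2.4798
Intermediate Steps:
X(H) = ⅒
V = -1/38333801 (V = 1/(-29035 - 7859*4874) = 1/(-29035 - 38304766) = 1/(-38333801) = -1/38333801 ≈ -2.6087e-8)
48200/(-19705 - u(X(0), 134)) + V/3914 = 48200/(-19705 - (-2)*134) - 1/38333801/3914 = 48200/(-19705 - 1*(-268)) - 1/38333801*1/3914 = 48200/(-19705 + 268) - 1/150038497114 = 48200/(-19437) - 1/150038497114 = 48200*(-1/19437) - 1/150038497114 = -48200/19437 - 1/150038497114 = -34602179717293/13953580231602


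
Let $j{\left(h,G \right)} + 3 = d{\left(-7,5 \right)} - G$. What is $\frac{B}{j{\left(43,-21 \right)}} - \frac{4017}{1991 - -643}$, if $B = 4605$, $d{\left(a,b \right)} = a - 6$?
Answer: $\frac{807299}{878} \approx 919.47$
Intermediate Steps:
$d{\left(a,b \right)} = -6 + a$ ($d{\left(a,b \right)} = a - 6 = -6 + a$)
$j{\left(h,G \right)} = -16 - G$ ($j{\left(h,G \right)} = -3 - \left(13 + G\right) = -16 - G$)
$\frac{B}{j{\left(43,-21 \right)}} - \frac{4017}{1991 - -643} = \frac{4605}{-16 - -21} - \frac{4017}{1991 - -643} = \frac{4605}{-16 + 21} - \frac{4017}{1991 + 643} = \frac{4605}{5} - \frac{4017}{2634} = 4605 \cdot \frac{1}{5} - \frac{1339}{878} = 921 - \frac{1339}{878} = \frac{807299}{878}$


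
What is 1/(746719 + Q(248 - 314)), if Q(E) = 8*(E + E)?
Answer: 1/745663 ≈ 1.3411e-6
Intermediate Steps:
Q(E) = 16*E (Q(E) = 8*(2*E) = 16*E)
1/(746719 + Q(248 - 314)) = 1/(746719 + 16*(248 - 314)) = 1/(746719 + 16*(-66)) = 1/(746719 - 1056) = 1/745663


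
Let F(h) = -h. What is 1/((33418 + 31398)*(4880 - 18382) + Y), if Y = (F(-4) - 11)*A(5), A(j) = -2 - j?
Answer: -1/875145583 ≈ -1.1427e-9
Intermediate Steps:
Y = 49 (Y = (-1*(-4) - 11)*(-2 - 1*5) = (4 - 11)*(-2 - 5) = -7*(-7) = 49)
1/((33418 + 31398)*(4880 - 18382) + Y) = 1/((33418 + 31398)*(4880 - 18382) + 49) = 1/(64816*(-13502) + 49) = 1/(-875145632 + 49) = 1/(-875145583) = -1/875145583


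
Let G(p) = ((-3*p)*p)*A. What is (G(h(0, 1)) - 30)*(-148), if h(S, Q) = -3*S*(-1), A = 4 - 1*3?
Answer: 4440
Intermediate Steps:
A = 1 (A = 4 - 3 = 1)
h(S, Q) = 3*S
G(p) = -3*p**2 (G(p) = ((-3*p)*p)*1 = -3*p**2*1 = -3*p**2)
(G(h(0, 1)) - 30)*(-148) = (-3*(3*0)**2 - 30)*(-148) = (-3*0**2 - 30)*(-148) = (-3*0 - 30)*(-148) = (0 - 30)*(-148) = -30*(-148) = 4440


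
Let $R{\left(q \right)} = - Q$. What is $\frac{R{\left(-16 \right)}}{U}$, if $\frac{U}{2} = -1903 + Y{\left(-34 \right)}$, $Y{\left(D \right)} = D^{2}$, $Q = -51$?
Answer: $- \frac{17}{498} \approx -0.034137$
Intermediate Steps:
$R{\left(q \right)} = 51$ ($R{\left(q \right)} = \left(-1\right) \left(-51\right) = 51$)
$U = -1494$ ($U = 2 \left(-1903 + \left(-34\right)^{2}\right) = 2 \left(-1903 + 1156\right) = 2 \left(-747\right) = -1494$)
$\frac{R{\left(-16 \right)}}{U} = \frac{51}{-1494} = 51 \left(- \frac{1}{1494}\right) = - \frac{17}{498}$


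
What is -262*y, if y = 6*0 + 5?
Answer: -1310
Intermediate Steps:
y = 5 (y = 0 + 5 = 5)
-262*y = -262*5 = -1310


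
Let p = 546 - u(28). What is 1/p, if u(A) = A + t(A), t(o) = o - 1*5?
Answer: 1/495 ≈ 0.0020202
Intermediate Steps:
t(o) = -5 + o (t(o) = o - 5 = -5 + o)
u(A) = -5 + 2*A (u(A) = A + (-5 + A) = -5 + 2*A)
p = 495 (p = 546 - (-5 + 2*28) = 546 - (-5 + 56) = 546 - 1*51 = 546 - 51 = 495)
1/p = 1/495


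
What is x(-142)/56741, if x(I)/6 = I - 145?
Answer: -1722/56741 ≈ -0.030348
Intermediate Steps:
x(I) = -870 + 6*I (x(I) = 6*(I - 145) = 6*(-145 + I) = -870 + 6*I)
x(-142)/56741 = (-870 + 6*(-142))/56741 = (-870 - 852)*(1/56741) = -1722*1/56741 = -1722/56741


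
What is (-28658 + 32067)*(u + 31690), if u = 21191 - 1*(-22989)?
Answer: 258640830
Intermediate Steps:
u = 44180 (u = 21191 + 22989 = 44180)
(-28658 + 32067)*(u + 31690) = (-28658 + 32067)*(44180 + 31690) = 3409*75870 = 258640830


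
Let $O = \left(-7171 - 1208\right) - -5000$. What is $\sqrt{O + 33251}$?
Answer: $4 \sqrt{1867} \approx 172.84$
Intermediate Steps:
$O = -3379$ ($O = \left(-7171 - 1208\right) + 5000 = -8379 + 5000 = -3379$)
$\sqrt{O + 33251} = \sqrt{-3379 + 33251} = \sqrt{29872} = 4 \sqrt{1867}$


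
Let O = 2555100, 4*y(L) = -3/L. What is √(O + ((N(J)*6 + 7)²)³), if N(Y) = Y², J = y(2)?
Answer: √2993576641691401/32768 ≈ 1669.7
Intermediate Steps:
y(L) = -3/(4*L) (y(L) = (-3/L)/4 = -3/(4*L))
J = -3/8 (J = -¾/2 = -¾*½ = -3/8 ≈ -0.37500)
√(O + ((N(J)*6 + 7)²)³) = √(2555100 + (((-3/8)²*6 + 7)²)³) = √(2555100 + (((9/64)*6 + 7)²)³) = √(2555100 + ((27/32 + 7)²)³) = √(2555100 + ((251/32)²)³) = √(2555100 + (63001/1024)³) = √(2555100 + 250058907189001/1073741824) = √(2993576641691401/1073741824) = √2993576641691401/32768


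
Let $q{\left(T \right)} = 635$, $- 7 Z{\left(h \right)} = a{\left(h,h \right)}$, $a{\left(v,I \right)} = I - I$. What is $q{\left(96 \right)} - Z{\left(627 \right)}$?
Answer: $635$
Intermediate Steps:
$a{\left(v,I \right)} = 0$
$Z{\left(h \right)} = 0$ ($Z{\left(h \right)} = \left(- \frac{1}{7}\right) 0 = 0$)
$q{\left(96 \right)} - Z{\left(627 \right)} = 635 - 0 = 635 + 0 = 635$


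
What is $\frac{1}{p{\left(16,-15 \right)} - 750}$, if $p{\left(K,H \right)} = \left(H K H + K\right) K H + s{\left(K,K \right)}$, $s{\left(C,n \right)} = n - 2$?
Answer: $- \frac{1}{868576} \approx -1.1513 \cdot 10^{-6}$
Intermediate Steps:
$s{\left(C,n \right)} = -2 + n$
$p{\left(K,H \right)} = -2 + K + H K \left(K + K H^{2}\right)$ ($p{\left(K,H \right)} = \left(H K H + K\right) K H + \left(-2 + K\right) = \left(K H^{2} + K\right) K H + \left(-2 + K\right) = \left(K + K H^{2}\right) K H + \left(-2 + K\right) = K \left(K + K H^{2}\right) H + \left(-2 + K\right) = H K \left(K + K H^{2}\right) + \left(-2 + K\right) = -2 + K + H K \left(K + K H^{2}\right)$)
$\frac{1}{p{\left(16,-15 \right)} - 750} = \frac{1}{\left(-2 + 16 - 15 \cdot 16^{2} + \left(-15\right)^{3} \cdot 16^{2}\right) - 750} = \frac{1}{\left(-2 + 16 - 3840 - 864000\right) - 750} = \frac{1}{-867826 - 750} = \frac{1}{-868576} = - \frac{1}{868576}$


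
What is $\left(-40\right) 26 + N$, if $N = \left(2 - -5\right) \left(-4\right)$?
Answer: $-1068$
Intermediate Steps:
$N = -28$ ($N = \left(2 + 5\right) \left(-4\right) = 7 \left(-4\right) = -28$)
$\left(-40\right) 26 + N = \left(-40\right) 26 - 28 = -1040 - 28 = -1068$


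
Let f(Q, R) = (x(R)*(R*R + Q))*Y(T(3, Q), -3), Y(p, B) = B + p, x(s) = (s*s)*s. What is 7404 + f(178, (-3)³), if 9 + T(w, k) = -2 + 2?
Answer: 214237176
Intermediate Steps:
T(w, k) = -9 (T(w, k) = -9 + (-2 + 2) = -9 + 0 = -9)
x(s) = s³ (x(s) = s²*s = s³)
f(Q, R) = -12*R³*(Q + R²) (f(Q, R) = (R³*(R*R + Q))*(-3 - 9) = (R³*(R² + Q))*(-12) = (R³*(Q + R²))*(-12) = -12*R³*(Q + R²))
7404 + f(178, (-3)³) = 7404 + 12*((-3)³)³*(-1*178 - ((-3)³)²) = 7404 + 12*(-27)³*(-178 - 1*(-27)²) = 7404 + 12*(-19683)*(-178 - 1*729) = 7404 + 12*(-19683)*(-178 - 729) = 7404 + 12*(-19683)*(-907) = 7404 + 214229772 = 214237176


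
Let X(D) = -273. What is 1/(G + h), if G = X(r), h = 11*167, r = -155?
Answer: 1/1564 ≈ 0.00063939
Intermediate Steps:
h = 1837
G = -273
1/(G + h) = 1/(-273 + 1837) = 1/1564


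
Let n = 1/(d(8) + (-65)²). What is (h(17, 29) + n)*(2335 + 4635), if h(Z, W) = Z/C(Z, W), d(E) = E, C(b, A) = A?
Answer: 29515900/7221 ≈ 4087.5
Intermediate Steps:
h(Z, W) = Z/W
n = 1/4233 (n = 1/(8 + (-65)²) = 1/(8 + 4225) = 1/4233 ≈ 0.00023624)
(h(17, 29) + n)*(2335 + 4635) = (17/29 + 1/4233)*(2335 + 4635) = (17*(1/29) + 1/4233)*6970 = (17/29 + 1/4233)*6970 = (71990/122757)*6970 = 29515900/7221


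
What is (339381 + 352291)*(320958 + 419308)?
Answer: 512021264752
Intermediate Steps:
(339381 + 352291)*(320958 + 419308) = 691672*740266 = 512021264752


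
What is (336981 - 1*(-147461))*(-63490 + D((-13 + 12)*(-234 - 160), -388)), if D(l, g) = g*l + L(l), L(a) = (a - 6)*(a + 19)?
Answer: -27185916156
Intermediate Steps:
L(a) = (-6 + a)*(19 + a)
D(l, g) = -114 + l² + 13*l + g*l (D(l, g) = g*l + (-114 + l² + 13*l) = -114 + l² + 13*l + g*l)
(336981 - 1*(-147461))*(-63490 + D((-13 + 12)*(-234 - 160), -388)) = (336981 - 1*(-147461))*(-63490 + (-114 + ((-13 + 12)*(-234 - 160))² + 13*((-13 + 12)*(-234 - 160)) - 388*(-13 + 12)*(-234 - 160))) = (336981 + 147461)*(-63490 + (-114 + (-1*(-394))² + 13*(-1*(-394)) - (-388)*(-394))) = 484442*(-63490 + (-114 + 394² + 13*394 - 388*394)) = 484442*(-63490 + (-114 + 155236 + 5122 - 152872)) = 484442*(-63490 + 7372) = 484442*(-56118) = -27185916156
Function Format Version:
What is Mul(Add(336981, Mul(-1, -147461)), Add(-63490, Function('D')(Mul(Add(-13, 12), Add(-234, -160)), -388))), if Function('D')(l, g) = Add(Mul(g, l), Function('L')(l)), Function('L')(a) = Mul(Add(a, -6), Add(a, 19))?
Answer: -27185916156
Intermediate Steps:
Function('L')(a) = Mul(Add(-6, a), Add(19, a))
Function('D')(l, g) = Add(-114, Pow(l, 2), Mul(13, l), Mul(g, l)) (Function('D')(l, g) = Add(Mul(g, l), Add(-114, Pow(l, 2), Mul(13, l))) = Add(-114, Pow(l, 2), Mul(13, l), Mul(g, l)))
Mul(Add(336981, Mul(-1, -147461)), Add(-63490, Function('D')(Mul(Add(-13, 12), Add(-234, -160)), -388))) = Mul(Add(336981, Mul(-1, -147461)), Add(-63490, Add(-114, Pow(Mul(Add(-13, 12), Add(-234, -160)), 2), Mul(13, Mul(Add(-13, 12), Add(-234, -160))), Mul(-388, Mul(Add(-13, 12), Add(-234, -160)))))) = Mul(Add(336981, 147461), Add(-63490, Add(-114, Pow(Mul(-1, -394), 2), Mul(13, Mul(-1, -394)), Mul(-388, Mul(-1, -394))))) = Mul(484442, Add(-63490, Add(-114, Pow(394, 2), Mul(13, 394), Mul(-388, 394)))) = Mul(484442, Add(-63490, Add(-114, 155236, 5122, -152872))) = Mul(484442, Add(-63490, 7372)) = Mul(484442, -56118) = -27185916156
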